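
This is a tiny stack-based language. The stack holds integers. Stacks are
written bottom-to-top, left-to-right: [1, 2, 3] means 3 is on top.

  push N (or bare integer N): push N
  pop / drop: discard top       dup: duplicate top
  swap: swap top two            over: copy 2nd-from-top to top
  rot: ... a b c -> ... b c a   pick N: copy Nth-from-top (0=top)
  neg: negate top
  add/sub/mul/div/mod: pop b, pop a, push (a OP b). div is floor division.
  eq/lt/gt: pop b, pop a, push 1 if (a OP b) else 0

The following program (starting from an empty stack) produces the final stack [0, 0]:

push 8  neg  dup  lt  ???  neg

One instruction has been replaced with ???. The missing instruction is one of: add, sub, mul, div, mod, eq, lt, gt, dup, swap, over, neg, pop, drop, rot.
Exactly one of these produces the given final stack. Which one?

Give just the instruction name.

Answer: dup

Derivation:
Stack before ???: [0]
Stack after ???:  [0, 0]
The instruction that transforms [0] -> [0, 0] is: dup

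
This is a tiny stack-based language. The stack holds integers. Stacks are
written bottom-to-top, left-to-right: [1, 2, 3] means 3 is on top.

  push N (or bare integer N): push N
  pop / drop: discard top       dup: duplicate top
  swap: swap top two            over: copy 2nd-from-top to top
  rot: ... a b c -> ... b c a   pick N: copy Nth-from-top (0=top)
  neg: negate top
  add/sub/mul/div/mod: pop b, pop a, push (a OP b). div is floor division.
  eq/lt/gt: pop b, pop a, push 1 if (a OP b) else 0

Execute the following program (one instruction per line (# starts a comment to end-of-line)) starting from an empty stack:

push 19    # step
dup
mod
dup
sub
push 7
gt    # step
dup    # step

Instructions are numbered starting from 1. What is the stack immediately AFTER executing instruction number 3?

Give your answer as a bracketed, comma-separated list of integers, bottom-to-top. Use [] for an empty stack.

Answer: [0]

Derivation:
Step 1 ('push 19'): [19]
Step 2 ('dup'): [19, 19]
Step 3 ('mod'): [0]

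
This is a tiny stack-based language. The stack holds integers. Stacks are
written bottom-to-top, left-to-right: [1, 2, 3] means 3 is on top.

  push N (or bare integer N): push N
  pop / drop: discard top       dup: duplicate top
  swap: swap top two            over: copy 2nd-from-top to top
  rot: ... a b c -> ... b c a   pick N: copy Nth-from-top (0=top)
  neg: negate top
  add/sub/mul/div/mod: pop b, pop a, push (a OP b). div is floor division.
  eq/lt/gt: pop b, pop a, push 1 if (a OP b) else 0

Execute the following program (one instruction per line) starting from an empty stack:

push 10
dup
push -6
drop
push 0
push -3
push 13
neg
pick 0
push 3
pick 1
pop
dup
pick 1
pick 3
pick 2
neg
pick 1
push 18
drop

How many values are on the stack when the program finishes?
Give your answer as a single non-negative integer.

Answer: 12

Derivation:
After 'push 10': stack = [10] (depth 1)
After 'dup': stack = [10, 10] (depth 2)
After 'push -6': stack = [10, 10, -6] (depth 3)
After 'drop': stack = [10, 10] (depth 2)
After 'push 0': stack = [10, 10, 0] (depth 3)
After 'push -3': stack = [10, 10, 0, -3] (depth 4)
After 'push 13': stack = [10, 10, 0, -3, 13] (depth 5)
After 'neg': stack = [10, 10, 0, -3, -13] (depth 5)
After 'pick 0': stack = [10, 10, 0, -3, -13, -13] (depth 6)
After 'push 3': stack = [10, 10, 0, -3, -13, -13, 3] (depth 7)
After 'pick 1': stack = [10, 10, 0, -3, -13, -13, 3, -13] (depth 8)
After 'pop': stack = [10, 10, 0, -3, -13, -13, 3] (depth 7)
After 'dup': stack = [10, 10, 0, -3, -13, -13, 3, 3] (depth 8)
After 'pick 1': stack = [10, 10, 0, -3, -13, -13, 3, 3, 3] (depth 9)
After 'pick 3': stack = [10, 10, 0, -3, -13, -13, 3, 3, 3, -13] (depth 10)
After 'pick 2': stack = [10, 10, 0, -3, -13, -13, 3, 3, 3, -13, 3] (depth 11)
After 'neg': stack = [10, 10, 0, -3, -13, -13, 3, 3, 3, -13, -3] (depth 11)
After 'pick 1': stack = [10, 10, 0, -3, -13, -13, 3, 3, 3, -13, -3, -13] (depth 12)
After 'push 18': stack = [10, 10, 0, -3, -13, -13, 3, 3, 3, -13, -3, -13, 18] (depth 13)
After 'drop': stack = [10, 10, 0, -3, -13, -13, 3, 3, 3, -13, -3, -13] (depth 12)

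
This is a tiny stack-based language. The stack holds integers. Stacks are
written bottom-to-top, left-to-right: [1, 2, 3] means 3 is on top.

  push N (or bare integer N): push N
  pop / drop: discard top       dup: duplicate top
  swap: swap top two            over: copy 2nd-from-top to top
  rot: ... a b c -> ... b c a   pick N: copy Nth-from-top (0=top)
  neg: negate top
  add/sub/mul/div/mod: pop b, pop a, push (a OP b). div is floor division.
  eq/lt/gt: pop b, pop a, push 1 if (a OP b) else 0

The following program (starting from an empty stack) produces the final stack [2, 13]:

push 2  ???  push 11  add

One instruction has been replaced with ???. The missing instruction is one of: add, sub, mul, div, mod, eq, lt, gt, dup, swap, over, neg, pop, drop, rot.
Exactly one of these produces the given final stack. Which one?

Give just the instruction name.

Stack before ???: [2]
Stack after ???:  [2, 2]
The instruction that transforms [2] -> [2, 2] is: dup

Answer: dup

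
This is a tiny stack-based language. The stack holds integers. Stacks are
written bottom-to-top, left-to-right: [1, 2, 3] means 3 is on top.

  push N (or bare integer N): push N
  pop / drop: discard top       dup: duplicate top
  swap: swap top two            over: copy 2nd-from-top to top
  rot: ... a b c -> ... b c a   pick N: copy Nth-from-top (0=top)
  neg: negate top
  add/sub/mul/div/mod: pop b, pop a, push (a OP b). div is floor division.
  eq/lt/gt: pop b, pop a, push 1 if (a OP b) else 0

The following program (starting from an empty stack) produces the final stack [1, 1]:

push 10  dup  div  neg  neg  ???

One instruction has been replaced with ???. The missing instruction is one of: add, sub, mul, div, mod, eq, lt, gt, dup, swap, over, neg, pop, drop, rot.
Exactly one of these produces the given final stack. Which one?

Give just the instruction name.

Answer: dup

Derivation:
Stack before ???: [1]
Stack after ???:  [1, 1]
The instruction that transforms [1] -> [1, 1] is: dup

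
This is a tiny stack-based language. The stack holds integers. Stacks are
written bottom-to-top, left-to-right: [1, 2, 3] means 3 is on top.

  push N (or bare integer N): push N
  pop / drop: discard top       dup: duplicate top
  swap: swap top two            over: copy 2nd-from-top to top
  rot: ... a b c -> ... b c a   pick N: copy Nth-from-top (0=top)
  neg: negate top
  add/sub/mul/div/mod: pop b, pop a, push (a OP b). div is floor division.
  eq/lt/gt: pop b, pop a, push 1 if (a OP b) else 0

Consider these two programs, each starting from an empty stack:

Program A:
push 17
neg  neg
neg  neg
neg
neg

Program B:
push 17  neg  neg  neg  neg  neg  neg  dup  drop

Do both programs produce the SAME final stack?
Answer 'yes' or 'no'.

Program A trace:
  After 'push 17': [17]
  After 'neg': [-17]
  After 'neg': [17]
  After 'neg': [-17]
  After 'neg': [17]
  After 'neg': [-17]
  After 'neg': [17]
Program A final stack: [17]

Program B trace:
  After 'push 17': [17]
  After 'neg': [-17]
  After 'neg': [17]
  After 'neg': [-17]
  After 'neg': [17]
  After 'neg': [-17]
  After 'neg': [17]
  After 'dup': [17, 17]
  After 'drop': [17]
Program B final stack: [17]
Same: yes

Answer: yes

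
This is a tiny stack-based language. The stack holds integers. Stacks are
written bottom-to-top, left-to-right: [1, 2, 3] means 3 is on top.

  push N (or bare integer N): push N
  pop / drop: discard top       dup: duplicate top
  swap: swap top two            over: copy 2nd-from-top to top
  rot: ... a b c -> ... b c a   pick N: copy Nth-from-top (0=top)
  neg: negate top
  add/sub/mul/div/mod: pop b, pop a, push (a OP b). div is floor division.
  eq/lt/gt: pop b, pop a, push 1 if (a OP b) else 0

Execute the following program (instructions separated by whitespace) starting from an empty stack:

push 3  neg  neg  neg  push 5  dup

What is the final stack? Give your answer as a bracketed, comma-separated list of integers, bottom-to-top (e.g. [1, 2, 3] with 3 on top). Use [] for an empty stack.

After 'push 3': [3]
After 'neg': [-3]
After 'neg': [3]
After 'neg': [-3]
After 'push 5': [-3, 5]
After 'dup': [-3, 5, 5]

Answer: [-3, 5, 5]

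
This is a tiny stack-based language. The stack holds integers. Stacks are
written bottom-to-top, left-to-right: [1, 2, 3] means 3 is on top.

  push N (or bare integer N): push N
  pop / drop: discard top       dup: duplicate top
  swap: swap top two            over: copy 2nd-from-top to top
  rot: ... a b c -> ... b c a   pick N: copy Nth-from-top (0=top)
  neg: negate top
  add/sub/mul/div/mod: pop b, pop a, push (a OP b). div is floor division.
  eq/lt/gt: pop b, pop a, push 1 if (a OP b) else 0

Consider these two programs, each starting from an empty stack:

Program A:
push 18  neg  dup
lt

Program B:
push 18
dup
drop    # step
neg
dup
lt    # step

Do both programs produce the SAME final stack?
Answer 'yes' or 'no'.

Answer: yes

Derivation:
Program A trace:
  After 'push 18': [18]
  After 'neg': [-18]
  After 'dup': [-18, -18]
  After 'lt': [0]
Program A final stack: [0]

Program B trace:
  After 'push 18': [18]
  After 'dup': [18, 18]
  After 'drop': [18]
  After 'neg': [-18]
  After 'dup': [-18, -18]
  After 'lt': [0]
Program B final stack: [0]
Same: yes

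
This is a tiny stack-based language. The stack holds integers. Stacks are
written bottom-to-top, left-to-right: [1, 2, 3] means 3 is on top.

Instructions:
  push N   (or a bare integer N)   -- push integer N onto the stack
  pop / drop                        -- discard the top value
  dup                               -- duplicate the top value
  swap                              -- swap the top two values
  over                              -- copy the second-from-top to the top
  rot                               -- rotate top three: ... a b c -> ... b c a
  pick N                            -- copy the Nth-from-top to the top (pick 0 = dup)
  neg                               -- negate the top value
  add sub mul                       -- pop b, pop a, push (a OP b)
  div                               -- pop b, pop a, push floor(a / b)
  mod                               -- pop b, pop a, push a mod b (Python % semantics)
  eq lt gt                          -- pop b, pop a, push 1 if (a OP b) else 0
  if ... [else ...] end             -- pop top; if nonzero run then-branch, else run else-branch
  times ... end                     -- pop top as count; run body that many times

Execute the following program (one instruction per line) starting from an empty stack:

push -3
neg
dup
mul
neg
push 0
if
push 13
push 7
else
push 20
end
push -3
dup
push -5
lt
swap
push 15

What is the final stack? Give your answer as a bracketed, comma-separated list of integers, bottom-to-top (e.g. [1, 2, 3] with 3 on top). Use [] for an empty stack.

After 'push -3': [-3]
After 'neg': [3]
After 'dup': [3, 3]
After 'mul': [9]
After 'neg': [-9]
After 'push 0': [-9, 0]
After 'if': [-9]
After 'push 20': [-9, 20]
After 'push -3': [-9, 20, -3]
After 'dup': [-9, 20, -3, -3]
After 'push -5': [-9, 20, -3, -3, -5]
After 'lt': [-9, 20, -3, 0]
After 'swap': [-9, 20, 0, -3]
After 'push 15': [-9, 20, 0, -3, 15]

Answer: [-9, 20, 0, -3, 15]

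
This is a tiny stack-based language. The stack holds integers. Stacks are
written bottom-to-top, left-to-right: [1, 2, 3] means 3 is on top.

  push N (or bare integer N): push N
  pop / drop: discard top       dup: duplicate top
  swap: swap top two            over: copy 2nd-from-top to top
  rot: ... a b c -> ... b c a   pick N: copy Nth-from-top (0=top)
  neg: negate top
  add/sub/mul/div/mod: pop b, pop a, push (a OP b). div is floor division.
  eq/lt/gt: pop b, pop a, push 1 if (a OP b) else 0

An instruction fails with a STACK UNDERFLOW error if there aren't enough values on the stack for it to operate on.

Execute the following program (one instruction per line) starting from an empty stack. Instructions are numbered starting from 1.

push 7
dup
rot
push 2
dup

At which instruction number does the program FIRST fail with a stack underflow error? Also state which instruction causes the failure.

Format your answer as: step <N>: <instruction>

Answer: step 3: rot

Derivation:
Step 1 ('push 7'): stack = [7], depth = 1
Step 2 ('dup'): stack = [7, 7], depth = 2
Step 3 ('rot'): needs 3 value(s) but depth is 2 — STACK UNDERFLOW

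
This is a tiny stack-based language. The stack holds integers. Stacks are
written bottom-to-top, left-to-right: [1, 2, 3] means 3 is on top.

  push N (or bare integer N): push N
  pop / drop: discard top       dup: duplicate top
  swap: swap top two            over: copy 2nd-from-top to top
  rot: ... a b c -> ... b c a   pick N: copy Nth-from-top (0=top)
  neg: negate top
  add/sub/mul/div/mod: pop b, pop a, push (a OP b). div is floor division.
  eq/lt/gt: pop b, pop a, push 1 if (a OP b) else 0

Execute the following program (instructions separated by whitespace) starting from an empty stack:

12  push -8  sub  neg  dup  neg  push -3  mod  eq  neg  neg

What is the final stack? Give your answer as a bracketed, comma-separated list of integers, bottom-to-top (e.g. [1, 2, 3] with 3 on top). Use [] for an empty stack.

After 'push 12': [12]
After 'push -8': [12, -8]
After 'sub': [20]
After 'neg': [-20]
After 'dup': [-20, -20]
After 'neg': [-20, 20]
After 'push -3': [-20, 20, -3]
After 'mod': [-20, -1]
After 'eq': [0]
After 'neg': [0]
After 'neg': [0]

Answer: [0]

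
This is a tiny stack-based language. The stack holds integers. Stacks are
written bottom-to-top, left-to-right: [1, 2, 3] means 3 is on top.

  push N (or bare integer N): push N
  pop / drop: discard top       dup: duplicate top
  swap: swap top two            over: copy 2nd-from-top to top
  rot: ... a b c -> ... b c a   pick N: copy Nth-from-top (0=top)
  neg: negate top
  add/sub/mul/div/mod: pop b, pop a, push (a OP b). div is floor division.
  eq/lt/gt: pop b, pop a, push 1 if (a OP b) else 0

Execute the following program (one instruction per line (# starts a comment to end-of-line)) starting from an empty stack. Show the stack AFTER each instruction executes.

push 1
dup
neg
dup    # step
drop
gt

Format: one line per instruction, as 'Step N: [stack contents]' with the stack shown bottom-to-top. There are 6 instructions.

Step 1: [1]
Step 2: [1, 1]
Step 3: [1, -1]
Step 4: [1, -1, -1]
Step 5: [1, -1]
Step 6: [1]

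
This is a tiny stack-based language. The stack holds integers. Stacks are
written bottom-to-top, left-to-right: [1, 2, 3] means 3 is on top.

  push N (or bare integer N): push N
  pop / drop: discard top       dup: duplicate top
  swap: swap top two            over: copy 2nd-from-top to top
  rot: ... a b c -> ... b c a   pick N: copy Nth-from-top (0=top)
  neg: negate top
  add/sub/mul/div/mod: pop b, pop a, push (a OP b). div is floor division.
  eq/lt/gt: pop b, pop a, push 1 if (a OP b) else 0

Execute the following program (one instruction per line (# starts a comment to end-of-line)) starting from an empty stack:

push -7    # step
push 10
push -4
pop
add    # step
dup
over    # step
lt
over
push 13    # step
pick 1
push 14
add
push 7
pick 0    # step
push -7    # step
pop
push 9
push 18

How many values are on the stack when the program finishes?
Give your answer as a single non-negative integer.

After 'push -7': stack = [-7] (depth 1)
After 'push 10': stack = [-7, 10] (depth 2)
After 'push -4': stack = [-7, 10, -4] (depth 3)
After 'pop': stack = [-7, 10] (depth 2)
After 'add': stack = [3] (depth 1)
After 'dup': stack = [3, 3] (depth 2)
After 'over': stack = [3, 3, 3] (depth 3)
After 'lt': stack = [3, 0] (depth 2)
After 'over': stack = [3, 0, 3] (depth 3)
After 'push 13': stack = [3, 0, 3, 13] (depth 4)
After 'pick 1': stack = [3, 0, 3, 13, 3] (depth 5)
After 'push 14': stack = [3, 0, 3, 13, 3, 14] (depth 6)
After 'add': stack = [3, 0, 3, 13, 17] (depth 5)
After 'push 7': stack = [3, 0, 3, 13, 17, 7] (depth 6)
After 'pick 0': stack = [3, 0, 3, 13, 17, 7, 7] (depth 7)
After 'push -7': stack = [3, 0, 3, 13, 17, 7, 7, -7] (depth 8)
After 'pop': stack = [3, 0, 3, 13, 17, 7, 7] (depth 7)
After 'push 9': stack = [3, 0, 3, 13, 17, 7, 7, 9] (depth 8)
After 'push 18': stack = [3, 0, 3, 13, 17, 7, 7, 9, 18] (depth 9)

Answer: 9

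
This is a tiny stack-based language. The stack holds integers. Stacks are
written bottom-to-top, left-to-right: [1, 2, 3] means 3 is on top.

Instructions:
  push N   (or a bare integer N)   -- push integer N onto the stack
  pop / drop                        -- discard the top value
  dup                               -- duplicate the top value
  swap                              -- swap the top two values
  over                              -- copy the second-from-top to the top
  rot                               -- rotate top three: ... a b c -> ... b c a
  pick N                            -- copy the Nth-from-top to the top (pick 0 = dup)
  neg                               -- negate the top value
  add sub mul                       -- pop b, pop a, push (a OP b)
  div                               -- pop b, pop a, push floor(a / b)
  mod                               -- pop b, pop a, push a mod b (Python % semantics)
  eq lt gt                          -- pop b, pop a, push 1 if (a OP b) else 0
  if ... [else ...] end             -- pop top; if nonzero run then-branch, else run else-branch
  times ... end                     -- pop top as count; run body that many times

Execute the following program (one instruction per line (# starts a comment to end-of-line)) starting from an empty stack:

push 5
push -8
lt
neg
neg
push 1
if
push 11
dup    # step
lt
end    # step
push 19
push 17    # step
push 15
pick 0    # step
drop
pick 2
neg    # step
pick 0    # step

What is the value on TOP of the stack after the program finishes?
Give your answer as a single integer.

Answer: -19

Derivation:
After 'push 5': [5]
After 'push -8': [5, -8]
After 'lt': [0]
After 'neg': [0]
After 'neg': [0]
After 'push 1': [0, 1]
After 'if': [0]
After 'push 11': [0, 11]
After 'dup': [0, 11, 11]
After 'lt': [0, 0]
After 'push 19': [0, 0, 19]
After 'push 17': [0, 0, 19, 17]
After 'push 15': [0, 0, 19, 17, 15]
After 'pick 0': [0, 0, 19, 17, 15, 15]
After 'drop': [0, 0, 19, 17, 15]
After 'pick 2': [0, 0, 19, 17, 15, 19]
After 'neg': [0, 0, 19, 17, 15, -19]
After 'pick 0': [0, 0, 19, 17, 15, -19, -19]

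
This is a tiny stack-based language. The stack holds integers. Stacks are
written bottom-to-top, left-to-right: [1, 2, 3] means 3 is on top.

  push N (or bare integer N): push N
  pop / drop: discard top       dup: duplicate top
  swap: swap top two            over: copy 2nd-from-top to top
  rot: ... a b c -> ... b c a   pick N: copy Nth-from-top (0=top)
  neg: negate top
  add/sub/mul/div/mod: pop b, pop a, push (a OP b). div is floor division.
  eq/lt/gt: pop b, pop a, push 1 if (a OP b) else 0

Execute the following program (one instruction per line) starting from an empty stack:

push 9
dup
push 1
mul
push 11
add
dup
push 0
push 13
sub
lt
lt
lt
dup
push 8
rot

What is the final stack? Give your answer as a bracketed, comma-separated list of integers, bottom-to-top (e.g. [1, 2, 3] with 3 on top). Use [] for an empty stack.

After 'push 9': [9]
After 'dup': [9, 9]
After 'push 1': [9, 9, 1]
After 'mul': [9, 9]
After 'push 11': [9, 9, 11]
After 'add': [9, 20]
After 'dup': [9, 20, 20]
After 'push 0': [9, 20, 20, 0]
After 'push 13': [9, 20, 20, 0, 13]
After 'sub': [9, 20, 20, -13]
After 'lt': [9, 20, 0]
After 'lt': [9, 0]
After 'lt': [0]
After 'dup': [0, 0]
After 'push 8': [0, 0, 8]
After 'rot': [0, 8, 0]

Answer: [0, 8, 0]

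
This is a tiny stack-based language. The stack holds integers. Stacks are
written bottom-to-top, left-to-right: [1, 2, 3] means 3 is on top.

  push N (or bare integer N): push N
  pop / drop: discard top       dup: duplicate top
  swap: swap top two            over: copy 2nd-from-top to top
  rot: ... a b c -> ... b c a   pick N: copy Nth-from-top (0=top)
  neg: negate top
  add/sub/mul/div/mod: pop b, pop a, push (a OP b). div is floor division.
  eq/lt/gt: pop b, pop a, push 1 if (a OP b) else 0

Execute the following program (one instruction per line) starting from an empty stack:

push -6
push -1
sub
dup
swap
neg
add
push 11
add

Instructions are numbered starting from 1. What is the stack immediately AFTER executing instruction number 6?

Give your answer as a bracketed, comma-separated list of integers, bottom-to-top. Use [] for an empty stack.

Step 1 ('push -6'): [-6]
Step 2 ('push -1'): [-6, -1]
Step 3 ('sub'): [-5]
Step 4 ('dup'): [-5, -5]
Step 5 ('swap'): [-5, -5]
Step 6 ('neg'): [-5, 5]

Answer: [-5, 5]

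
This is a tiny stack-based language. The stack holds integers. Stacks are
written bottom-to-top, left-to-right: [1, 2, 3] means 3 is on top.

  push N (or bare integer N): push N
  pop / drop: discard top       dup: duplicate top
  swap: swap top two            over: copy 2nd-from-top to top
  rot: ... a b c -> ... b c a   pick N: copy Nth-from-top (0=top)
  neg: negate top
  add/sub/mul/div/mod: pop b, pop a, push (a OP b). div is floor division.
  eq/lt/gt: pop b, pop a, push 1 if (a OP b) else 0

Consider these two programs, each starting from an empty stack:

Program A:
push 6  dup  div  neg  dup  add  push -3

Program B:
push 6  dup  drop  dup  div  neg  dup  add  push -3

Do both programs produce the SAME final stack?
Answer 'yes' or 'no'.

Program A trace:
  After 'push 6': [6]
  After 'dup': [6, 6]
  After 'div': [1]
  After 'neg': [-1]
  After 'dup': [-1, -1]
  After 'add': [-2]
  After 'push -3': [-2, -3]
Program A final stack: [-2, -3]

Program B trace:
  After 'push 6': [6]
  After 'dup': [6, 6]
  After 'drop': [6]
  After 'dup': [6, 6]
  After 'div': [1]
  After 'neg': [-1]
  After 'dup': [-1, -1]
  After 'add': [-2]
  After 'push -3': [-2, -3]
Program B final stack: [-2, -3]
Same: yes

Answer: yes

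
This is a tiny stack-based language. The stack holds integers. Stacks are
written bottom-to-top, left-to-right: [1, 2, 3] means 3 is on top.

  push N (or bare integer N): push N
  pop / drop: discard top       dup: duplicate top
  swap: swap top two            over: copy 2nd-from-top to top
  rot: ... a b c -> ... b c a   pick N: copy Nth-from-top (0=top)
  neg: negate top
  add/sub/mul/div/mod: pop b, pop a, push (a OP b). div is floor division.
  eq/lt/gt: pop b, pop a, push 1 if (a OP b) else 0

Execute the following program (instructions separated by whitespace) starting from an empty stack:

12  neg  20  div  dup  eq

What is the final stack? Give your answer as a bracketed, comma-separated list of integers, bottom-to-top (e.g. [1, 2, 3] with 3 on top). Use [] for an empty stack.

After 'push 12': [12]
After 'neg': [-12]
After 'push 20': [-12, 20]
After 'div': [-1]
After 'dup': [-1, -1]
After 'eq': [1]

Answer: [1]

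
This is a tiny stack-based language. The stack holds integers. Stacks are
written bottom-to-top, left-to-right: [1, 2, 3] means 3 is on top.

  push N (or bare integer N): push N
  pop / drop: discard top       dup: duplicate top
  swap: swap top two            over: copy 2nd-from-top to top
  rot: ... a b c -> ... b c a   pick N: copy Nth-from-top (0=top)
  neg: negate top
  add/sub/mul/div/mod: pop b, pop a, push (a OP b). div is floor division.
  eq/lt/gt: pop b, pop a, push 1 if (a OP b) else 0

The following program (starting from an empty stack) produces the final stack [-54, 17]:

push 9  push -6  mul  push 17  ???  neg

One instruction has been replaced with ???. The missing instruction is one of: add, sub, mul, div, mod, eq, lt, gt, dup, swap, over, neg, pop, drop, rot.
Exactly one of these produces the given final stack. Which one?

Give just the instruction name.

Answer: neg

Derivation:
Stack before ???: [-54, 17]
Stack after ???:  [-54, -17]
The instruction that transforms [-54, 17] -> [-54, -17] is: neg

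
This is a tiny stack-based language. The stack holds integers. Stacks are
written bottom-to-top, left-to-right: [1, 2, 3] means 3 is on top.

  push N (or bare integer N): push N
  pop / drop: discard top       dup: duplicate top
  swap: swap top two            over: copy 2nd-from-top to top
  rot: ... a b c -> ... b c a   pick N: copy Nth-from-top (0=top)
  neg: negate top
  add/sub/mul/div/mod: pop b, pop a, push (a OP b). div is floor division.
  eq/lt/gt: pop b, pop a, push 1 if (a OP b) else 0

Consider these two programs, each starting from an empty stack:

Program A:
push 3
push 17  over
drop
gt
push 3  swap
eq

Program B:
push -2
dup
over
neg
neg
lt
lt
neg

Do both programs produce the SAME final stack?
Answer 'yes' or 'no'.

Answer: no

Derivation:
Program A trace:
  After 'push 3': [3]
  After 'push 17': [3, 17]
  After 'over': [3, 17, 3]
  After 'drop': [3, 17]
  After 'gt': [0]
  After 'push 3': [0, 3]
  After 'swap': [3, 0]
  After 'eq': [0]
Program A final stack: [0]

Program B trace:
  After 'push -2': [-2]
  After 'dup': [-2, -2]
  After 'over': [-2, -2, -2]
  After 'neg': [-2, -2, 2]
  After 'neg': [-2, -2, -2]
  After 'lt': [-2, 0]
  After 'lt': [1]
  After 'neg': [-1]
Program B final stack: [-1]
Same: no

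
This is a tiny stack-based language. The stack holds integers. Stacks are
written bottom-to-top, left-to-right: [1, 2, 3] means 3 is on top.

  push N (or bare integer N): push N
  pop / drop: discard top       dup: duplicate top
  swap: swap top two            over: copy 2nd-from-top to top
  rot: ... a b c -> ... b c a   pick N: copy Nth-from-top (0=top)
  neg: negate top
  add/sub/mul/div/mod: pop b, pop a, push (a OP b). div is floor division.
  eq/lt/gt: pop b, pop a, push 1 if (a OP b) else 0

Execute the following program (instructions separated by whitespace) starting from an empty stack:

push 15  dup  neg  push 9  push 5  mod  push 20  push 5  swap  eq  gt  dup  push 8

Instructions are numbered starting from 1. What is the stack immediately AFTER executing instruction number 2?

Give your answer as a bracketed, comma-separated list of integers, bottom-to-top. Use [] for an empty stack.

Answer: [15, 15]

Derivation:
Step 1 ('push 15'): [15]
Step 2 ('dup'): [15, 15]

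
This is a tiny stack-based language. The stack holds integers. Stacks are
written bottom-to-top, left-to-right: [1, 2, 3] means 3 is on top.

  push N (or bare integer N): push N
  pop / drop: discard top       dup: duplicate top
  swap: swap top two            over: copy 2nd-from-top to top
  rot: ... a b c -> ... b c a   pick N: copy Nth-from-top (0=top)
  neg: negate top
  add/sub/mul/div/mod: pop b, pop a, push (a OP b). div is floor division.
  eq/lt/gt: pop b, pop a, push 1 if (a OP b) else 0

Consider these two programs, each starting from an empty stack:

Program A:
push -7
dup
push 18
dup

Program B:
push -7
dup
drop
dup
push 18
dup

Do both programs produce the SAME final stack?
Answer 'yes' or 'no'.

Answer: yes

Derivation:
Program A trace:
  After 'push -7': [-7]
  After 'dup': [-7, -7]
  After 'push 18': [-7, -7, 18]
  After 'dup': [-7, -7, 18, 18]
Program A final stack: [-7, -7, 18, 18]

Program B trace:
  After 'push -7': [-7]
  After 'dup': [-7, -7]
  After 'drop': [-7]
  After 'dup': [-7, -7]
  After 'push 18': [-7, -7, 18]
  After 'dup': [-7, -7, 18, 18]
Program B final stack: [-7, -7, 18, 18]
Same: yes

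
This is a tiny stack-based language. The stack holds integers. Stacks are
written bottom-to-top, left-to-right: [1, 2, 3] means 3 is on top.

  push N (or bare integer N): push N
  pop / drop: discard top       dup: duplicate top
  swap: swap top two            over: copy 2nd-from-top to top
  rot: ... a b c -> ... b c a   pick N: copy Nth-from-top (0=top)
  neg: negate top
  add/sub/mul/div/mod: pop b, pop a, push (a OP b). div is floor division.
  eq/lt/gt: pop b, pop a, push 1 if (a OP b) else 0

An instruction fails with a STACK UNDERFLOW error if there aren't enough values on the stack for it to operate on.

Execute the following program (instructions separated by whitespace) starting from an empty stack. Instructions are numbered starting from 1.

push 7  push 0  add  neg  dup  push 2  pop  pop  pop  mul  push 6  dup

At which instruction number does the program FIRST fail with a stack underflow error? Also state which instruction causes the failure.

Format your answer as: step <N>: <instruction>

Step 1 ('push 7'): stack = [7], depth = 1
Step 2 ('push 0'): stack = [7, 0], depth = 2
Step 3 ('add'): stack = [7], depth = 1
Step 4 ('neg'): stack = [-7], depth = 1
Step 5 ('dup'): stack = [-7, -7], depth = 2
Step 6 ('push 2'): stack = [-7, -7, 2], depth = 3
Step 7 ('pop'): stack = [-7, -7], depth = 2
Step 8 ('pop'): stack = [-7], depth = 1
Step 9 ('pop'): stack = [], depth = 0
Step 10 ('mul'): needs 2 value(s) but depth is 0 — STACK UNDERFLOW

Answer: step 10: mul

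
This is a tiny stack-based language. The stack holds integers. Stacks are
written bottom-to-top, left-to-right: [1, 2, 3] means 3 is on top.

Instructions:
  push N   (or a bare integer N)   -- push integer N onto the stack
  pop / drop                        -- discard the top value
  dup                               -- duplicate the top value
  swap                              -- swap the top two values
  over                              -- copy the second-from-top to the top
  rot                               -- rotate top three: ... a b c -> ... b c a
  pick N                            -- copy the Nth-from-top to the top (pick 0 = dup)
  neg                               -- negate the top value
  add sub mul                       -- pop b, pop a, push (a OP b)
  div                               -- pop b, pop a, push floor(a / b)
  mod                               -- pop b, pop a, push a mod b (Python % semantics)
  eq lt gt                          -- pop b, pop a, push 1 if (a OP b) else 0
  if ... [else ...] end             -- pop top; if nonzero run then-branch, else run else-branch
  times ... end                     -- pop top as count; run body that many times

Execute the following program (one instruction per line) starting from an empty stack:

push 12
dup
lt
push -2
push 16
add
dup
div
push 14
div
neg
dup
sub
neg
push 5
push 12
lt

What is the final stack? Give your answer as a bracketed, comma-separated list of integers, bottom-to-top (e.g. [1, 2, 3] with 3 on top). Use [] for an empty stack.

Answer: [0, 0, 1]

Derivation:
After 'push 12': [12]
After 'dup': [12, 12]
After 'lt': [0]
After 'push -2': [0, -2]
After 'push 16': [0, -2, 16]
After 'add': [0, 14]
After 'dup': [0, 14, 14]
After 'div': [0, 1]
After 'push 14': [0, 1, 14]
After 'div': [0, 0]
After 'neg': [0, 0]
After 'dup': [0, 0, 0]
After 'sub': [0, 0]
After 'neg': [0, 0]
After 'push 5': [0, 0, 5]
After 'push 12': [0, 0, 5, 12]
After 'lt': [0, 0, 1]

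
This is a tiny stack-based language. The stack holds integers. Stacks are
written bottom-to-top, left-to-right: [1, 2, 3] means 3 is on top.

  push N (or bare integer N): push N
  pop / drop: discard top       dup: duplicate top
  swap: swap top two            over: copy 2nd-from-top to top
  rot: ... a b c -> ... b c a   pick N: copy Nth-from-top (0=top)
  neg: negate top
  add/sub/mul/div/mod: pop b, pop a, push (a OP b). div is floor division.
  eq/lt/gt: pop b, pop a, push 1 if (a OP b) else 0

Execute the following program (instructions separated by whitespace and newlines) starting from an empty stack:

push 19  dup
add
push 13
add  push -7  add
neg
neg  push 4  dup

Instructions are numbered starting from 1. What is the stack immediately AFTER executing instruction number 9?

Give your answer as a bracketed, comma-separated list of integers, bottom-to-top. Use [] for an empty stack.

Answer: [44]

Derivation:
Step 1 ('push 19'): [19]
Step 2 ('dup'): [19, 19]
Step 3 ('add'): [38]
Step 4 ('push 13'): [38, 13]
Step 5 ('add'): [51]
Step 6 ('push -7'): [51, -7]
Step 7 ('add'): [44]
Step 8 ('neg'): [-44]
Step 9 ('neg'): [44]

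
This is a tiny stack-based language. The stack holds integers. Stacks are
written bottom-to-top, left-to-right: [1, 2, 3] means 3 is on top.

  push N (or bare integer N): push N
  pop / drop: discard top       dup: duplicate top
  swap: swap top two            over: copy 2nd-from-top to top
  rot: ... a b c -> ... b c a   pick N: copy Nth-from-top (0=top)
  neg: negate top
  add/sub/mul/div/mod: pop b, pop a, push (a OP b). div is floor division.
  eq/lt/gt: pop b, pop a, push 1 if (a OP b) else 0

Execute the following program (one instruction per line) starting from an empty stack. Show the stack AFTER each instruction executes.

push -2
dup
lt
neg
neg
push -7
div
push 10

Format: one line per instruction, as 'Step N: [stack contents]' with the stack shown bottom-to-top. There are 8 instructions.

Step 1: [-2]
Step 2: [-2, -2]
Step 3: [0]
Step 4: [0]
Step 5: [0]
Step 6: [0, -7]
Step 7: [0]
Step 8: [0, 10]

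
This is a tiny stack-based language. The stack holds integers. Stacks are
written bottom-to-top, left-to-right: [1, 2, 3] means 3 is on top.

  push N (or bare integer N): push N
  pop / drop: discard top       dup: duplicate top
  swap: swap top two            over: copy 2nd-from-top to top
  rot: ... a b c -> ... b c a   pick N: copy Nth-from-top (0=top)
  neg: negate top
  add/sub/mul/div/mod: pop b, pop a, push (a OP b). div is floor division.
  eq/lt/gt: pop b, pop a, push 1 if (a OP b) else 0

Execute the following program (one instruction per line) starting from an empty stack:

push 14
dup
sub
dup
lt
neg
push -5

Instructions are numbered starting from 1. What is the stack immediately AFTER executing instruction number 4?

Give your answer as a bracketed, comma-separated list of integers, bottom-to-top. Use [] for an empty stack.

Step 1 ('push 14'): [14]
Step 2 ('dup'): [14, 14]
Step 3 ('sub'): [0]
Step 4 ('dup'): [0, 0]

Answer: [0, 0]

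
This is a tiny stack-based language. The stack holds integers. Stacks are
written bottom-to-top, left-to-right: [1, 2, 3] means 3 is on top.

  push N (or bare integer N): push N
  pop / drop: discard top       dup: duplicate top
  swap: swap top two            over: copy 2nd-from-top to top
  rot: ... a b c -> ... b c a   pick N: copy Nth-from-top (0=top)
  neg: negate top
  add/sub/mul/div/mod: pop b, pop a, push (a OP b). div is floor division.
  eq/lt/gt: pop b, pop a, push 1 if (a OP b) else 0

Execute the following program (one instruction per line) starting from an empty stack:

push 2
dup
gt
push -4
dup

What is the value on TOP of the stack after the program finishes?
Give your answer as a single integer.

Answer: -4

Derivation:
After 'push 2': [2]
After 'dup': [2, 2]
After 'gt': [0]
After 'push -4': [0, -4]
After 'dup': [0, -4, -4]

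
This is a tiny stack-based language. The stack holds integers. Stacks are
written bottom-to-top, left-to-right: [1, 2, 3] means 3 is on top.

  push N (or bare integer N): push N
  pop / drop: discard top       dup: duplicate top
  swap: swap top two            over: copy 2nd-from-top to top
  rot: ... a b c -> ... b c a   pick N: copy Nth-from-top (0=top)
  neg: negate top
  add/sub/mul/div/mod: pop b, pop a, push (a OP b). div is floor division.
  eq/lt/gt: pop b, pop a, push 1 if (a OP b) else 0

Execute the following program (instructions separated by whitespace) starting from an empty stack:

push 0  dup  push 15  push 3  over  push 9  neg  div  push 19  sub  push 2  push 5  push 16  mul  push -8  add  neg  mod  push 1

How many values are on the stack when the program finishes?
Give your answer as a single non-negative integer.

After 'push 0': stack = [0] (depth 1)
After 'dup': stack = [0, 0] (depth 2)
After 'push 15': stack = [0, 0, 15] (depth 3)
After 'push 3': stack = [0, 0, 15, 3] (depth 4)
After 'over': stack = [0, 0, 15, 3, 15] (depth 5)
After 'push 9': stack = [0, 0, 15, 3, 15, 9] (depth 6)
After 'neg': stack = [0, 0, 15, 3, 15, -9] (depth 6)
After 'div': stack = [0, 0, 15, 3, -2] (depth 5)
After 'push 19': stack = [0, 0, 15, 3, -2, 19] (depth 6)
After 'sub': stack = [0, 0, 15, 3, -21] (depth 5)
After 'push 2': stack = [0, 0, 15, 3, -21, 2] (depth 6)
After 'push 5': stack = [0, 0, 15, 3, -21, 2, 5] (depth 7)
After 'push 16': stack = [0, 0, 15, 3, -21, 2, 5, 16] (depth 8)
After 'mul': stack = [0, 0, 15, 3, -21, 2, 80] (depth 7)
After 'push -8': stack = [0, 0, 15, 3, -21, 2, 80, -8] (depth 8)
After 'add': stack = [0, 0, 15, 3, -21, 2, 72] (depth 7)
After 'neg': stack = [0, 0, 15, 3, -21, 2, -72] (depth 7)
After 'mod': stack = [0, 0, 15, 3, -21, -70] (depth 6)
After 'push 1': stack = [0, 0, 15, 3, -21, -70, 1] (depth 7)

Answer: 7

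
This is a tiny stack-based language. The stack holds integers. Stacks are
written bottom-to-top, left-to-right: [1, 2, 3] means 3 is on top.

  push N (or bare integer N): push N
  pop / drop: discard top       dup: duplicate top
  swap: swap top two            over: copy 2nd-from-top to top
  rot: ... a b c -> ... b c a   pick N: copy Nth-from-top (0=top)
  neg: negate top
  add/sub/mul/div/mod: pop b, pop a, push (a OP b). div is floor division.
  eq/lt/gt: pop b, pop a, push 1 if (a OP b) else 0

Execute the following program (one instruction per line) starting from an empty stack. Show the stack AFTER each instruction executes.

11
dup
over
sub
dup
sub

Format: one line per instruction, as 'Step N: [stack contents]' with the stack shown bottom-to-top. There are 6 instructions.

Step 1: [11]
Step 2: [11, 11]
Step 3: [11, 11, 11]
Step 4: [11, 0]
Step 5: [11, 0, 0]
Step 6: [11, 0]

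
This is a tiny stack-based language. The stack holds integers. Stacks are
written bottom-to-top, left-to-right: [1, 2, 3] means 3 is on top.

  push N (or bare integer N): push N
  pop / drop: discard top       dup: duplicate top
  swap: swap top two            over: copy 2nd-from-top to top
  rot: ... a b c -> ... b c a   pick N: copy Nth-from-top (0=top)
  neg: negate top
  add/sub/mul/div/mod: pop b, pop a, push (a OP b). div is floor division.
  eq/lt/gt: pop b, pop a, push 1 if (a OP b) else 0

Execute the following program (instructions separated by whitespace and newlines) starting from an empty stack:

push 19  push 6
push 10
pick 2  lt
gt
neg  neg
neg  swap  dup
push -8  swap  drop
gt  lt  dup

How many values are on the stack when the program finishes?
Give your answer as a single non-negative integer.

Answer: 2

Derivation:
After 'push 19': stack = [19] (depth 1)
After 'push 6': stack = [19, 6] (depth 2)
After 'push 10': stack = [19, 6, 10] (depth 3)
After 'pick 2': stack = [19, 6, 10, 19] (depth 4)
After 'lt': stack = [19, 6, 1] (depth 3)
After 'gt': stack = [19, 1] (depth 2)
After 'neg': stack = [19, -1] (depth 2)
After 'neg': stack = [19, 1] (depth 2)
After 'neg': stack = [19, -1] (depth 2)
After 'swap': stack = [-1, 19] (depth 2)
After 'dup': stack = [-1, 19, 19] (depth 3)
After 'push -8': stack = [-1, 19, 19, -8] (depth 4)
After 'swap': stack = [-1, 19, -8, 19] (depth 4)
After 'drop': stack = [-1, 19, -8] (depth 3)
After 'gt': stack = [-1, 1] (depth 2)
After 'lt': stack = [1] (depth 1)
After 'dup': stack = [1, 1] (depth 2)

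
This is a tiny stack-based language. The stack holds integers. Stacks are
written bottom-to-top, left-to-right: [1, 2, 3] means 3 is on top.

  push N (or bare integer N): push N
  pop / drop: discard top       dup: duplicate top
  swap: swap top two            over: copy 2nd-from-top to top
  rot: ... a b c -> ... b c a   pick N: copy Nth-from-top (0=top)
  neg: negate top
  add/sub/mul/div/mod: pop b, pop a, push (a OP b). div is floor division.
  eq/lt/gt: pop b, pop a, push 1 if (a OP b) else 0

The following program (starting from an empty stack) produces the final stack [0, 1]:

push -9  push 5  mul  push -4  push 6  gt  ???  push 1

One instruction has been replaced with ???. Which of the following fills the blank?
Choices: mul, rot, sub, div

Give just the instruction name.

Answer: mul

Derivation:
Stack before ???: [-45, 0]
Stack after ???:  [0]
Checking each choice:
  mul: MATCH
  rot: stack underflow (need 3, have 2)
  sub: produces [-45, 1]
  div: division by zero


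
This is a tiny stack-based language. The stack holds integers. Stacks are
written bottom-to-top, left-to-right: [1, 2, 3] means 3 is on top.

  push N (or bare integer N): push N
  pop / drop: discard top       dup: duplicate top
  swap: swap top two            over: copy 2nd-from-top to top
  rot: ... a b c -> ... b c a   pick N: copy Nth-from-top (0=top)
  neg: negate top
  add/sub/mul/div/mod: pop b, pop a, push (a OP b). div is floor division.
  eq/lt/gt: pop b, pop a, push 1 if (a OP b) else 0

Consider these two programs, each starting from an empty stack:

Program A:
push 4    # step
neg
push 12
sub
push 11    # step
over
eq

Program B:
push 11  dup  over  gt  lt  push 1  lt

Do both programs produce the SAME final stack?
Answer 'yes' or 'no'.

Program A trace:
  After 'push 4': [4]
  After 'neg': [-4]
  After 'push 12': [-4, 12]
  After 'sub': [-16]
  After 'push 11': [-16, 11]
  After 'over': [-16, 11, -16]
  After 'eq': [-16, 0]
Program A final stack: [-16, 0]

Program B trace:
  After 'push 11': [11]
  After 'dup': [11, 11]
  After 'over': [11, 11, 11]
  After 'gt': [11, 0]
  After 'lt': [0]
  After 'push 1': [0, 1]
  After 'lt': [1]
Program B final stack: [1]
Same: no

Answer: no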